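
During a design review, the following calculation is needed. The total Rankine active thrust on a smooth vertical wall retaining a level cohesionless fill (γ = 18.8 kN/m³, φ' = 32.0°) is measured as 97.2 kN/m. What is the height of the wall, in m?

K_a = 0.3073. P_a = ½ K_a γ H² ⇒ H = √(2P_a/(K_a γ)).
H = √(2×97.2/(0.3073×18.8)) = 5.801 m.

5.80 m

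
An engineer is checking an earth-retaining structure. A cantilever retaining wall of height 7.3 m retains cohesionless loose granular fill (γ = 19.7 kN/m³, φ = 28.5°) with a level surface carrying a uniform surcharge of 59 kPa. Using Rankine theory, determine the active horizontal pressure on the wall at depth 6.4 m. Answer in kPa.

K_a = (1 − sin φ)/(1 + sin φ) = 0.3540.
σ_v = γz + q = 19.7 × 6.4 + 59 = 185.1 kPa.
σ_h = K_a σ_v = 0.3540 × 185.1 = 65.51 kPa.

65.5 kPa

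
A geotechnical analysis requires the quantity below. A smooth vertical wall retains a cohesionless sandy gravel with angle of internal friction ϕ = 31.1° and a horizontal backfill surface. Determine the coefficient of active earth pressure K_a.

K_a = (1 − sin φ)/(1 + sin φ) = (1 − sin 31.1°)/(1 + sin 31.1°) = 0.3188.

0.319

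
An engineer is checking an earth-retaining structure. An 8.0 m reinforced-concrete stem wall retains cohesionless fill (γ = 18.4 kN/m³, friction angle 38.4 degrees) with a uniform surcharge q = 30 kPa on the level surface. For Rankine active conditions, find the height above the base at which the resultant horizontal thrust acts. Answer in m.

K_a = 0.2337.
Triangular part P₁ = ½K_aγH² = 137.6 at H/3 = 2.667 m; rectangular part P₂ = K_a q H = 56.09 at H/2 = 4.000 m.
ȳ = (P₁·2.667 + P₂·4.000)/(P₁+P₂) = 3.053 m.

3.05 m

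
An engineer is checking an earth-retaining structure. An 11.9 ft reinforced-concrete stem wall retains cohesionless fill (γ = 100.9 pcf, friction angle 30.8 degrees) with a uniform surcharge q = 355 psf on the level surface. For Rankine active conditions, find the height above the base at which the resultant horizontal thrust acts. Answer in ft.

4.70 ft

K_a = 0.3227.
Triangular part P₁ = ½K_aγH² = 2306 at H/3 = 3.967 ft; rectangular part P₂ = K_a q H = 1363 at H/2 = 5.950 ft.
ȳ = (P₁·3.967 + P₂·5.950)/(P₁+P₂) = 4.704 ft.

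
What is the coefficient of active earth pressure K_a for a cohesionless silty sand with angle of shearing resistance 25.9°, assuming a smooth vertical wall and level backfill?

K_a = tan²(45° − φ/2) = tan²(32.05°) = 0.3920.

0.392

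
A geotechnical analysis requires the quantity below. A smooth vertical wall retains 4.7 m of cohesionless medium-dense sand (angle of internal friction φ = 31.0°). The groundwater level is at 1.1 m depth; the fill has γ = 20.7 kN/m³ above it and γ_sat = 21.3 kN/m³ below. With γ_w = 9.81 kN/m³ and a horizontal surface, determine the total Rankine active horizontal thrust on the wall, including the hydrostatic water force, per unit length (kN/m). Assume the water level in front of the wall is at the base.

118 kN/m

K_a = tan²(45° − φ/2) = 0.3201.
γ' = 21.3 − 9.81 = 11.49 kN/m³. Depth below WT = 3.6 m.
σ'_h at WT = K_a γ d_w = 7.289 kPa; at base = 7.289 + K_a γ' × 3.6 = 20.53 kPa.
P₁ (0–1.1 m) = ½×7.289×1.1 = 4.009. P₂ (1.1–4.7 m) = ½(7.289+20.53)×3.6 = 50.07.
P_w = ½ γ_w h₂² = 0.5×9.81×3.6² = 63.57. Total = 4.009+50.07+63.57 = 117.6 kN/m.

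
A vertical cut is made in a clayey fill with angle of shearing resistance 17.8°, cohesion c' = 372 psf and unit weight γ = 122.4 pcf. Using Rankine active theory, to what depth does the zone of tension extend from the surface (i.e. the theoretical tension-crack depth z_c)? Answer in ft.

8.34 ft

K_a = tan²(45° − 17.8°/2) = 0.5318; √K_a = 0.7292.
The active pressure is zero where K_a γ z = 2c√K_a, so z_c = 2c/(γ√K_a) = 2×372/(122.4×0.7292) = 8.336 ft.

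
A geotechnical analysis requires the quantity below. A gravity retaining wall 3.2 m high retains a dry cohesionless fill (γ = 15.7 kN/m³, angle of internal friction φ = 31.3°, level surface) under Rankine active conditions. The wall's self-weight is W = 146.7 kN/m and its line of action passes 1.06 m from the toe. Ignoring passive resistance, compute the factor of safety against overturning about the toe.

K_a = tan²(45° − 31.3°/2) = 0.3162.
P_a = ½K_aγH² = 0.5×0.3162×15.7×3.2² = 25.42 kN/m, acting at H/3 = 1.067 m above the base.
Overturning moment M_o = P_a × H/3 = 25.42 × 1.067 = 27.11.
Resisting moment M_r = W × 1.06 = 146.7 × 1.06 = 155.5.
FS_overturning = M_r/M_o = 155.5/27.11 = 5.735.

5.74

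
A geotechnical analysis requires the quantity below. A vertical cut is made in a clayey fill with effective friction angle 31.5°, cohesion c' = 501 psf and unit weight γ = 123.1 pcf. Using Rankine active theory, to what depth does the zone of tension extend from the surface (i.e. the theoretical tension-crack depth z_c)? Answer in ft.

14.5 ft

K_a = tan²(45° − 31.5°/2) = 0.3136; √K_a = 0.5600.
The active pressure is zero where K_a γ z = 2c√K_a, so z_c = 2c/(γ√K_a) = 2×501/(123.1×0.5600) = 14.53 ft.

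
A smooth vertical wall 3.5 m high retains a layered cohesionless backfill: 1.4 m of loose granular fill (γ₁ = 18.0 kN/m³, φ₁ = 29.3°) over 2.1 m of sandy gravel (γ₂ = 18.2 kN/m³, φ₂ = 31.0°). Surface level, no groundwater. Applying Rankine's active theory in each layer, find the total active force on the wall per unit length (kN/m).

35.8 kN/m

K_a1 = tan²(45°−29.3°/2) = 0.3428; K_a2 = tan²(45°−31.0°/2) = 0.3201.
Layer 1: σ at base = K_a1 γ₁ h₁ = 8.640 kPa; P₁ = ½×8.640×1.4 = 6.048.
Layer 2: σ_v at top = γ₁h₁ = 25.20; σ_h top = K_a2×25.20 = 8.066; σ_h base = K_a2×(25.20+18.2×2.1) = 20.30.
P₂ = ½(8.066+20.30)×2.1 = 29.79. Total P_a = 6.048+29.79 = 35.83 kN/m.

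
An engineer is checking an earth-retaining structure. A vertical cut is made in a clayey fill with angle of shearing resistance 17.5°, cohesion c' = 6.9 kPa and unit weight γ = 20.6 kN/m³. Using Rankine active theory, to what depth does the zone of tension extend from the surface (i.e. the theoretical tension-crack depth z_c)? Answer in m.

0.914 m

K_a = tan²(45° − 17.5°/2) = 0.5376; √K_a = 0.7332.
The active pressure is zero where K_a γ z = 2c√K_a, so z_c = 2c/(γ√K_a) = 2×6.9/(20.6×0.7332) = 0.9136 m.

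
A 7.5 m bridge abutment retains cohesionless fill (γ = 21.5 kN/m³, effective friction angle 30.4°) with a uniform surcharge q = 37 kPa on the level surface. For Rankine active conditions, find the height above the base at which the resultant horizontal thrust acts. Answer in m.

2.89 m

K_a = 0.3280.
Triangular part P₁ = ½K_aγH² = 198.3 at H/3 = 2.500 m; rectangular part P₂ = K_a q H = 91.02 at H/2 = 3.750 m.
ȳ = (P₁·2.500 + P₂·3.750)/(P₁+P₂) = 2.893 m.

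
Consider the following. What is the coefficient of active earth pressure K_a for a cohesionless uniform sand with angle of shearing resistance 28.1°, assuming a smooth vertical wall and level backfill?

K_a = (1 − sin φ)/(1 + sin φ) = (1 − sin 28.1°)/(1 + sin 28.1°) = 0.3596.

0.360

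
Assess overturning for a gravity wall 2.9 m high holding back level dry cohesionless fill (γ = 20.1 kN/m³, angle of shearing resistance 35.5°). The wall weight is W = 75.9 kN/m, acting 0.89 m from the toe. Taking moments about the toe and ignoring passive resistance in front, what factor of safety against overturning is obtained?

K_a = tan²(45° − 35.5°/2) = 0.2653.
P_a = ½K_aγH² = 0.5×0.2653×20.1×2.9² = 22.42 kN/m, acting at H/3 = 0.9667 m above the base.
Overturning moment M_o = P_a × H/3 = 22.42 × 0.9667 = 21.67.
Resisting moment M_r = W × 0.89 = 75.9 × 0.89 = 67.55.
FS_overturning = M_r/M_o = 67.55/21.67 = 3.117.

3.12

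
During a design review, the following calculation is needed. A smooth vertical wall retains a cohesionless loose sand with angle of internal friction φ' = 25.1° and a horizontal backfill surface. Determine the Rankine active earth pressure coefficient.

0.404

K_a = tan²(45° − φ/2) = tan²(32.45°) = 0.4043.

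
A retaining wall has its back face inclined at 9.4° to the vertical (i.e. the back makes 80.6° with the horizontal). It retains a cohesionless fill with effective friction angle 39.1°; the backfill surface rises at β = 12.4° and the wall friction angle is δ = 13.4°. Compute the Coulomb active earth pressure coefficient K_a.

K_a = sin²(α+φ) / [sin²α · sin(α−δ) · (1 + √{sin(φ+δ)sin(φ−β) / (sin(α−δ)sin(α+β))})²].
With α = 80.6°, φ = 39.1°, δ = 13.4°, β = 12.4°: K_a = 0.3195.

0.320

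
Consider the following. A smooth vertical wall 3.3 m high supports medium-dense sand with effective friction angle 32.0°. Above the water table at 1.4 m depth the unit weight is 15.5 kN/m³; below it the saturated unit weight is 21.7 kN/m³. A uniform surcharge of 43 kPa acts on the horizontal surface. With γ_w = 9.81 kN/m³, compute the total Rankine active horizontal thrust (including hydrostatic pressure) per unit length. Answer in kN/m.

K_a = tan²(45° − φ/2) = 0.3073.
γ' = 21.7 − 9.81 = 11.89 kN/m³. h₂ = H − d_w = 1.9 m.
σ'_h: at surface K_a·q = 13.21; at WT K_a(q+γd_w) = 19.88; at base K_a(q+γd_w+γ'h₂) = 26.82 kPa.
P₁ = ½(13.21+19.88)×1.4 = 23.16; P₂ = ½(19.88+26.82)×1.9 = 44.37; P_w = ½γ_w h₂² = 17.71.
Total = 23.16+44.37+17.71 = 85.24 kN/m.

85.2 kN/m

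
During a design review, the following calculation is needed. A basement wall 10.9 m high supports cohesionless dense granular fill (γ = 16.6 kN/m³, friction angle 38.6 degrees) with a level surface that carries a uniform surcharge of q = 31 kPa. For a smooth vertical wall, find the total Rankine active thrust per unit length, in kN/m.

307 kN/m

K_a = tan²(45° − φ/2) = 0.2316.
Soil triangle: ½ K_a γ H² = 0.5×0.2316×16.6×10.9² = 228.4 kN/m.
Surcharge rectangle: K_a q H = 0.2316×31×10.9 = 78.26 kN/m.
Total = 228.4 + 78.26 = 306.7 kN/m.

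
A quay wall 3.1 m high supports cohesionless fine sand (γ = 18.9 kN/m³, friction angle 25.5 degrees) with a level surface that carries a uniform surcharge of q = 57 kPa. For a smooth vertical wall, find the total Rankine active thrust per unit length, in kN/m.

K_a = tan²(45° − φ/2) = 0.3981.
Soil triangle: ½ K_a γ H² = 0.5×0.3981×18.9×3.1² = 36.15 kN/m.
Surcharge rectangle: K_a q H = 0.3981×57×3.1 = 70.34 kN/m.
Total = 36.15 + 70.34 = 106.5 kN/m.

106 kN/m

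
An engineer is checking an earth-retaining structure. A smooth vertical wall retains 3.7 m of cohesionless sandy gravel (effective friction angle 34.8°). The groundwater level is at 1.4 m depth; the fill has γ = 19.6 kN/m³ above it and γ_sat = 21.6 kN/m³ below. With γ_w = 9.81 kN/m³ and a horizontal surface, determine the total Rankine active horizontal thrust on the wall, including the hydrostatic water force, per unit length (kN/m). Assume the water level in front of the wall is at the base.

K_a = tan²(45° − φ/2) = 0.2733.
γ' = 21.6 − 9.81 = 11.79 kN/m³. Depth below WT = 2.3 m.
σ'_h at WT = K_a γ d_w = 7.500 kPa; at base = 7.500 + K_a γ' × 2.3 = 14.91 kPa.
P₁ (0–1.4 m) = ½×7.500×1.4 = 5.250. P₂ (1.4–3.7 m) = ½(7.500+14.91)×2.3 = 25.77.
P_w = ½ γ_w h₂² = 0.5×9.81×2.3² = 25.95. Total = 5.250+25.77+25.95 = 56.97 kN/m.

57.0 kN/m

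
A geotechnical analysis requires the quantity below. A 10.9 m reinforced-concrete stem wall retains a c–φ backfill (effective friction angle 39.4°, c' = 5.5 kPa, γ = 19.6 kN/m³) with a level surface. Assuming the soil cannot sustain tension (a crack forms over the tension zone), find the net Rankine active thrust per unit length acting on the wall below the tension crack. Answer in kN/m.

207 kN/m

K_a = 0.2234; √K_a = 0.4727.
Tension-crack depth z_c = 2c/(γ√K_a) = 2×5.5/(19.6×0.4727) = 1.187 m.
σ_a at base = K_a γ H − 2c√K_a = 0.2234×19.6×10.9 − 2×5.5×0.4727 = 42.54 kPa.
P_a = ½ × 42.54 × (H − z_c) = 0.5×42.54×9.713 = 206.6 kN/m.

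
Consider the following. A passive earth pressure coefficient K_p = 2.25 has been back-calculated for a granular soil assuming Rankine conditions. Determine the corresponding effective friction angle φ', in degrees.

K_p = (1+sin φ)/(1−sin φ) ⇒ sin φ = (K_p − 1)/(K_p + 1) = 0.3846.
φ = arcsin(0.3846) = 22.62°.

22.6°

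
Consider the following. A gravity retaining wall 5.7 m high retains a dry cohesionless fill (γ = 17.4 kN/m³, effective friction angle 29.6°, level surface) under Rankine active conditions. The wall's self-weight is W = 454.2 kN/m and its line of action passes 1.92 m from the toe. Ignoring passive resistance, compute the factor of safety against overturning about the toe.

K_a = tan²(45° − 29.6°/2) = 0.3387.
P_a = ½K_aγH² = 0.5×0.3387×17.4×5.7² = 95.75 kN/m, acting at H/3 = 1.900 m above the base.
Overturning moment M_o = P_a × H/3 = 95.75 × 1.900 = 181.9.
Resisting moment M_r = W × 1.92 = 454.2 × 1.92 = 872.1.
FS_overturning = M_r/M_o = 872.1/181.9 = 4.794.

4.79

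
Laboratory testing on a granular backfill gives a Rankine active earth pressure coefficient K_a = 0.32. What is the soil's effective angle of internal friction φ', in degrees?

K_a = tan²(45° − φ/2) ⇒ 45° − φ/2 = arctan(√0.32) = 29.50°.
φ = 2(45° − 29.50°) = 31.01°.

31.0°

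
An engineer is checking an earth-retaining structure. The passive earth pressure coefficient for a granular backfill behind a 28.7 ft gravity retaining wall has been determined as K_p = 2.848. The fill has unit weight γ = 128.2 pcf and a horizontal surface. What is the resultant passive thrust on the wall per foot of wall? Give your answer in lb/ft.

150000 lb/ft

P = ½ K_p γ H² = 0.5 × 2.848 × 128.2 × 28.7² = 150400 lb/ft.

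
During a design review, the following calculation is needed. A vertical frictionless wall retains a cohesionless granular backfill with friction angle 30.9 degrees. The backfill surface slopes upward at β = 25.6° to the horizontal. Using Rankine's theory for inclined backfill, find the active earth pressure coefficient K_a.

K_a = cos β · (cos β − √(cos²β − cos²φ)) / (cos β + √(cos²β − cos²φ)).
cos β = 0.9018, cos φ = 0.8581, √(cos²β − cos²φ) = 0.2775.
K_a = 0.9018 × (0.9018 − 0.2775)/(0.9018 + 0.2775) = 0.4774.

0.477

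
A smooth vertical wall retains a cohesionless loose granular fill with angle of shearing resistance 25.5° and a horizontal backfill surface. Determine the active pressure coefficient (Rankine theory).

0.398

K_a = tan²(45° − φ/2) = tan²(32.25°) = 0.3981.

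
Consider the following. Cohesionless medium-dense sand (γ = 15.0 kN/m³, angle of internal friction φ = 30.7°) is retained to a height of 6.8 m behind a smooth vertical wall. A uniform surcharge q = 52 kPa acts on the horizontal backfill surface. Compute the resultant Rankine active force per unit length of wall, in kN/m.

227 kN/m

K_a = tan²(45° − φ/2) = 0.3240.
Soil triangle: ½ K_a γ H² = 0.5×0.3240×15.0×6.8² = 112.4 kN/m.
Surcharge rectangle: K_a q H = 0.3240×52×6.8 = 114.6 kN/m.
Total = 112.4 + 114.6 = 226.9 kN/m.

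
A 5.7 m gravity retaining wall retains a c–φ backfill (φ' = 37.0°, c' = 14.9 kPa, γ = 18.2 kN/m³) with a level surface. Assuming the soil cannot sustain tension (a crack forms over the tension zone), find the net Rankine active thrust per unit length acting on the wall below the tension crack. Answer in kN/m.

K_a = 0.2486; √K_a = 0.4986.
Tension-crack depth z_c = 2c/(γ√K_a) = 2×14.9/(18.2×0.4986) = 3.284 m.
σ_a at base = K_a γ H − 2c√K_a = 0.2486×18.2×5.7 − 2×14.9×0.4986 = 10.93 kPa.
P_a = ½ × 10.93 × (H − z_c) = 0.5×10.93×2.416 = 13.20 kN/m.

13.2 kN/m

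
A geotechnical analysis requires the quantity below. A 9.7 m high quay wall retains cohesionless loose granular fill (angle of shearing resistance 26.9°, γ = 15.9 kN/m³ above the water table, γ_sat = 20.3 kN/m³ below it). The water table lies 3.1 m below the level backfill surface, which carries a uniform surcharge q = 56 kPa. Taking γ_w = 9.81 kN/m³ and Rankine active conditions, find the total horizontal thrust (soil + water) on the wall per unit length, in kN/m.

656 kN/m

K_a = tan²(45° − φ/2) = 0.3770.
γ' = 20.3 − 9.81 = 10.49 kN/m³. h₂ = H − d_w = 6.6 m.
σ'_h: at surface K_a·q = 21.11; at WT K_a(q+γd_w) = 39.69; at base K_a(q+γd_w+γ'h₂) = 65.80 kPa.
P₁ = ½(21.11+39.69)×3.1 = 94.25; P₂ = ½(39.69+65.80)×6.6 = 348.1; P_w = ½γ_w h₂² = 213.7.
Total = 94.25+348.1+213.7 = 656.0 kN/m.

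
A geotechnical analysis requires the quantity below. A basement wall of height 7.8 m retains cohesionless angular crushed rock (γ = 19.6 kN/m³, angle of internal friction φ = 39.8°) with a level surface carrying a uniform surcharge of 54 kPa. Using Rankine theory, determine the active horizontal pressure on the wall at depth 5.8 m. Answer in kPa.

36.8 kPa

K_a = (1 − sin φ)/(1 + sin φ) = 0.2194.
σ_v = γz + q = 19.6 × 5.8 + 54 = 167.7 kPa.
σ_h = K_a σ_v = 0.2194 × 167.7 = 36.79 kPa.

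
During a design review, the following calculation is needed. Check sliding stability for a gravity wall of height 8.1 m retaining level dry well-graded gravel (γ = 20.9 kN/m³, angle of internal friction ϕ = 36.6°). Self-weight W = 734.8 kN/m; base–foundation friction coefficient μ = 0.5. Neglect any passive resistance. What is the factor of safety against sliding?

K_a = tan²(45° − 36.6°/2) = 0.2530.
P_a = ½K_aγH² = 0.5×0.2530×20.9×8.1² = 173.4 kN/m, acting at H/3 = 2.700 m above the base.
FS_sliding = μW / P_a = 0.5×734.8 / 173.4 = 2.118.

2.12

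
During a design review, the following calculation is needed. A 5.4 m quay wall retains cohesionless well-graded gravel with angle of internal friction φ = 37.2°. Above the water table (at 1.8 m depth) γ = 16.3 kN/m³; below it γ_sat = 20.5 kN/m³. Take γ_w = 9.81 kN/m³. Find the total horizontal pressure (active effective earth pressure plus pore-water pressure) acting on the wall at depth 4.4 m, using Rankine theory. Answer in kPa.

K_a = (1 − sin φ)/(1 + sin φ) = 0.2464.
γ' = 20.5 − 9.81 = 10.69 kN/m³.
Effective vertical stress at 4.4 m: σ'_v = 16.3×1.8 + 10.69×2.60 = 57.13 kPa.
σ'_h = K_a σ'_v = 0.2464 × 57.13 = 14.08 kPa; u = γ_w × 2.60 = 25.51 kPa.
Total σ_h = 14.08 + 25.51 = 39.58 kPa.

39.6 kPa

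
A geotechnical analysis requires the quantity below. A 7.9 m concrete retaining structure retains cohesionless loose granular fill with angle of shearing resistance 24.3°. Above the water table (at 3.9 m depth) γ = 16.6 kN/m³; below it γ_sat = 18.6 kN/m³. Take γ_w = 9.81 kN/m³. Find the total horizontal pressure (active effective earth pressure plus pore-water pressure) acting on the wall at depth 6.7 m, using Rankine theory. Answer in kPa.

64.7 kPa

K_a = (1 − sin φ)/(1 + sin φ) = 0.4169.
γ' = 18.6 − 9.81 = 8.790 kN/m³.
Effective vertical stress at 6.7 m: σ'_v = 16.6×3.9 + 8.790×2.80 = 89.35 kPa.
σ'_h = K_a σ'_v = 0.4169 × 89.35 = 37.25 kPa; u = γ_w × 2.80 = 27.47 kPa.
Total σ_h = 37.25 + 27.47 = 64.72 kPa.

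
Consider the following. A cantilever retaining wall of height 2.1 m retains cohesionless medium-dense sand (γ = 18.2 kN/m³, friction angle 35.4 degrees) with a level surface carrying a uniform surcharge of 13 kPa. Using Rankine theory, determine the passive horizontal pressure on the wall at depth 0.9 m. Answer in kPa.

K_p = (1 + sin φ)/(1 − sin φ) = 3.754.
σ_v = γz + q = 18.2 × 0.9 + 13 = 29.38 kPa.
σ_h = K_p σ_v = 3.754 × 29.38 = 110.3 kPa.

110 kPa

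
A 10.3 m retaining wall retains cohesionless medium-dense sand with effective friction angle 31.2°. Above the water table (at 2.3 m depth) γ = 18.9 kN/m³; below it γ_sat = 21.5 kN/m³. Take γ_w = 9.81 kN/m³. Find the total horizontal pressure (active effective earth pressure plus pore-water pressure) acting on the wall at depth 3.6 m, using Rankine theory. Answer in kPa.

31.4 kPa

K_a = (1 − sin φ)/(1 + sin φ) = 0.3175.
γ' = 21.5 − 9.81 = 11.69 kN/m³.
Effective vertical stress at 3.6 m: σ'_v = 18.9×2.3 + 11.69×1.30 = 58.67 kPa.
σ'_h = K_a σ'_v = 0.3175 × 58.67 = 18.63 kPa; u = γ_w × 1.30 = 12.75 kPa.
Total σ_h = 18.63 + 12.75 = 31.38 kPa.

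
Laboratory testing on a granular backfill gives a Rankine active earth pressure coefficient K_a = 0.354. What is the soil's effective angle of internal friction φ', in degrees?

K_a = tan²(45° − φ/2) ⇒ 45° − φ/2 = arctan(√0.354) = 30.75°.
φ = 2(45° − 30.75°) = 28.50°.

28.5°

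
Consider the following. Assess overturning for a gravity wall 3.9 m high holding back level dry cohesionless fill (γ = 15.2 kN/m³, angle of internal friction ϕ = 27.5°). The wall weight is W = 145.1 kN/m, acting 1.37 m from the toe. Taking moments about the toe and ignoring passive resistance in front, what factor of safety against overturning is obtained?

K_a = tan²(45° − 27.5°/2) = 0.3682.
P_a = ½K_aγH² = 0.5×0.3682×15.2×3.9² = 42.57 kN/m, acting at H/3 = 1.300 m above the base.
Overturning moment M_o = P_a × H/3 = 42.57 × 1.300 = 55.33.
Resisting moment M_r = W × 1.37 = 145.1 × 1.37 = 198.8.
FS_overturning = M_r/M_o = 198.8/55.33 = 3.592.

3.59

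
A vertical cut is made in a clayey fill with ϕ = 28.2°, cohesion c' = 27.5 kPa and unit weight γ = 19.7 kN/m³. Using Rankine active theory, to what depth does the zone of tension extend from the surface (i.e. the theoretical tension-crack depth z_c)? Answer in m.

4.66 m

K_a = tan²(45° − 28.2°/2) = 0.3582; √K_a = 0.5985.
The active pressure is zero where K_a γ z = 2c√K_a, so z_c = 2c/(γ√K_a) = 2×27.5/(19.7×0.5985) = 4.665 m.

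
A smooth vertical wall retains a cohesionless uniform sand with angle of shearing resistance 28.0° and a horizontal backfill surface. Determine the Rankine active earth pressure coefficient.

K_a = (1 − sin φ)/(1 + sin φ) = (1 − sin 28.0°)/(1 + sin 28.0°) = 0.3610.

0.361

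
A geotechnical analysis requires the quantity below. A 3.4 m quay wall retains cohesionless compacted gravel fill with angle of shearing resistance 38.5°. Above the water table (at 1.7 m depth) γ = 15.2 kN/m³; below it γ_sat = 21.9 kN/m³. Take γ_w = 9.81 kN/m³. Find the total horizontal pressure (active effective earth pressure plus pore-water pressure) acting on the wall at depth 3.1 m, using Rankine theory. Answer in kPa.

23.7 kPa

K_a = (1 − sin φ)/(1 + sin φ) = 0.2327.
γ' = 21.9 − 9.81 = 12.09 kN/m³.
Effective vertical stress at 3.1 m: σ'_v = 15.2×1.7 + 12.09×1.40 = 42.77 kPa.
σ'_h = K_a σ'_v = 0.2327 × 42.77 = 9.950 kPa; u = γ_w × 1.40 = 13.73 kPa.
Total σ_h = 9.950 + 13.73 = 23.68 kPa.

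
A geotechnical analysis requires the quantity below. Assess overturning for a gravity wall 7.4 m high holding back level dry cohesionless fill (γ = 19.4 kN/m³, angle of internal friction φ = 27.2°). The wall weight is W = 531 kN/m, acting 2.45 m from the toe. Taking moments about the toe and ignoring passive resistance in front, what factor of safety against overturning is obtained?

2.66

K_a = tan²(45° − 27.2°/2) = 0.3726.
P_a = ½K_aγH² = 0.5×0.3726×19.4×7.4² = 197.9 kN/m, acting at H/3 = 2.467 m above the base.
Overturning moment M_o = P_a × H/3 = 197.9 × 2.467 = 488.2.
Resisting moment M_r = W × 2.45 = 531 × 2.45 = 1301.
FS_overturning = M_r/M_o = 1301/488.2 = 2.665.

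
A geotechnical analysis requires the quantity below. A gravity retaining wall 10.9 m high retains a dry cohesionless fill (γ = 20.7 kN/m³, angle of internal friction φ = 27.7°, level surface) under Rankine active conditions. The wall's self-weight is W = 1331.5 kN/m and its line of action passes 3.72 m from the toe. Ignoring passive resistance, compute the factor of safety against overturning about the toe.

3.03

K_a = tan²(45° − 27.7°/2) = 0.3653.
P_a = ½K_aγH² = 0.5×0.3653×20.7×10.9² = 449.2 kN/m, acting at H/3 = 3.633 m above the base.
Overturning moment M_o = P_a × H/3 = 449.2 × 3.633 = 1632.
Resisting moment M_r = W × 3.72 = 1331.5 × 3.72 = 4953.
FS_overturning = M_r/M_o = 4953/1632 = 3.035.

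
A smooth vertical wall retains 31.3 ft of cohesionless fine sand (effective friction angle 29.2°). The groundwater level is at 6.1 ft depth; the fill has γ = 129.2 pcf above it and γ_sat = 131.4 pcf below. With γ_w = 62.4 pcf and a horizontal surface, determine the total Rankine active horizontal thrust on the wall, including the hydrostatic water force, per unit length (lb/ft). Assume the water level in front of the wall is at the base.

K_a = tan²(45° − φ/2) = 0.3442.
γ' = 131.4 − 62.4 = 69.00 pcf. Depth below WT = 25.2 ft.
σ'_h at WT = K_a γ d_w = 271.3 psf; at base = 271.3 + K_a γ' × 25.2 = 869.8 psf.
P₁ (0–6.1 ft) = ½×271.3×6.1 = 827.4. P₂ (6.1–31.3 ft) = ½(271.3+869.8)×25.2 = 14380.
P_w = ½ γ_w h₂² = 0.5×62.4×25.2² = 19810. Total = 827.4+14380+19810 = 35020 lb/ft.

35000 lb/ft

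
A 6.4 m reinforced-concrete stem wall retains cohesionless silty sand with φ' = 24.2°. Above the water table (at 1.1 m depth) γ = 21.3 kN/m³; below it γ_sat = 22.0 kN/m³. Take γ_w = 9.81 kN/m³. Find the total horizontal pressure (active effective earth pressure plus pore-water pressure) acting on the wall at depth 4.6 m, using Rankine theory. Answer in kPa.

K_a = (1 − sin φ)/(1 + sin φ) = 0.4185.
γ' = 22.0 − 9.81 = 12.19 kN/m³.
Effective vertical stress at 4.6 m: σ'_v = 21.3×1.1 + 12.19×3.50 = 66.09 kPa.
σ'_h = K_a σ'_v = 0.4185 × 66.09 = 27.66 kPa; u = γ_w × 3.50 = 34.34 kPa.
Total σ_h = 27.66 + 34.34 = 62.00 kPa.

62.0 kPa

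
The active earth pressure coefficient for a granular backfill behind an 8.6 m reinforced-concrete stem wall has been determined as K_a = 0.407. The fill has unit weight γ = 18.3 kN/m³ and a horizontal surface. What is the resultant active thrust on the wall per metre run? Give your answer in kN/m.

P = ½ K_a γ H² = 0.5 × 0.407 × 18.3 × 8.6² = 275.4 kN/m.

275 kN/m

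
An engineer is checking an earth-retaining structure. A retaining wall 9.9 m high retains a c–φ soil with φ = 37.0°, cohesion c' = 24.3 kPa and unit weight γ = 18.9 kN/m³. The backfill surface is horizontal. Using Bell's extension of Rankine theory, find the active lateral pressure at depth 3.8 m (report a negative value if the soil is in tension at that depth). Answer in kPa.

K_a = (1 − sin φ)/(1 + sin φ) = 0.2486.
σ_a = K_a γ z − 2c√K_a = 0.2486×18.9×3.8 − 2×24.3×0.4986 = -6.378 kPa.

-6.38 kPa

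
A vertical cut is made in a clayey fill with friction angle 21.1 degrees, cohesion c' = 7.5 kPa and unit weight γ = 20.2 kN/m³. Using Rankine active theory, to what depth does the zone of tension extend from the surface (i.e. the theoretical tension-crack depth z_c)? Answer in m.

1.08 m

K_a = tan²(45° − 21.1°/2) = 0.4706; √K_a = 0.6860.
The active pressure is zero where K_a γ z = 2c√K_a, so z_c = 2c/(γ√K_a) = 2×7.5/(20.2×0.6860) = 1.082 m.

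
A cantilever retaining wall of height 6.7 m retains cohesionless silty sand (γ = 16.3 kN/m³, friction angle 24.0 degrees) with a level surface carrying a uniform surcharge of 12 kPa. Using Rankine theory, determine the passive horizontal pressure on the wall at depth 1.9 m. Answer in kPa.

K_p = (1 + sin φ)/(1 − sin φ) = 2.371.
σ_v = γz + q = 16.3 × 1.9 + 12 = 42.97 kPa.
σ_h = K_p σ_v = 2.371 × 42.97 = 101.9 kPa.

102 kPa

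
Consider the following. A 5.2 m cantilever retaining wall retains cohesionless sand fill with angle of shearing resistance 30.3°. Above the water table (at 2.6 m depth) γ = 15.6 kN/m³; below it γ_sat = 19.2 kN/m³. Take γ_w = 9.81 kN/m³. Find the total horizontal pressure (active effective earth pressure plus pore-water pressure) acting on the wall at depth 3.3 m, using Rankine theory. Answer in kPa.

22.4 kPa

K_a = (1 − sin φ)/(1 + sin φ) = 0.3293.
γ' = 19.2 − 9.81 = 9.390 kN/m³.
Effective vertical stress at 3.3 m: σ'_v = 15.6×2.6 + 9.390×0.700 = 47.13 kPa.
σ'_h = K_a σ'_v = 0.3293 × 47.13 = 15.52 kPa; u = γ_w × 0.700 = 6.867 kPa.
Total σ_h = 15.52 + 6.867 = 22.39 kPa.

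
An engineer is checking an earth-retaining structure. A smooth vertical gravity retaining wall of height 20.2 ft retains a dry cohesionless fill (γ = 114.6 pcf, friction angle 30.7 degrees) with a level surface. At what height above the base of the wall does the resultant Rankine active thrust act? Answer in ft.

K_a = 0.3240.
The pressure distribution is triangular, so the resultant acts at H/3 above the base = 20.2/3 = 6.733 ft.

6.73 ft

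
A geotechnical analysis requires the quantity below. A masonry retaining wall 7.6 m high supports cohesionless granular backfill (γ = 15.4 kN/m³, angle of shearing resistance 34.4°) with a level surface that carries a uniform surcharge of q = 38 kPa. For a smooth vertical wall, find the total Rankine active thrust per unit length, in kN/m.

K_a = tan²(45° − φ/2) = 0.2780.
Soil triangle: ½ K_a γ H² = 0.5×0.2780×15.4×7.6² = 123.6 kN/m.
Surcharge rectangle: K_a q H = 0.2780×38×7.6 = 80.28 kN/m.
Total = 123.6 + 80.28 = 203.9 kN/m.

204 kN/m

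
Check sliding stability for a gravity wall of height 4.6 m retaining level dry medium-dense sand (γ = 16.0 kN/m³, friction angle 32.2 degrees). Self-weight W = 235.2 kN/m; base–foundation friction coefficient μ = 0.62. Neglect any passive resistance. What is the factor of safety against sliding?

K_a = tan²(45° − 32.2°/2) = 0.3047.
P_a = ½K_aγH² = 0.5×0.3047×16.0×4.6² = 51.59 kN/m, acting at H/3 = 1.533 m above the base.
FS_sliding = μW / P_a = 0.62×235.2 / 51.59 = 2.827.

2.83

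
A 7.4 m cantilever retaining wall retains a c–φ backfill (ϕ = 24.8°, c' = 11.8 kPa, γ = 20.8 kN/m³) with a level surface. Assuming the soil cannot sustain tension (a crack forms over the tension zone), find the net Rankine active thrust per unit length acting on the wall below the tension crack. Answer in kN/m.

K_a = 0.4090; √K_a = 0.6395.
Tension-crack depth z_c = 2c/(γ√K_a) = 2×11.8/(20.8×0.6395) = 1.774 m.
σ_a at base = K_a γ H − 2c√K_a = 0.4090×20.8×7.4 − 2×11.8×0.6395 = 47.86 kPa.
P_a = ½ × 47.86 × (H − z_c) = 0.5×47.86×5.626 = 134.6 kN/m.

135 kN/m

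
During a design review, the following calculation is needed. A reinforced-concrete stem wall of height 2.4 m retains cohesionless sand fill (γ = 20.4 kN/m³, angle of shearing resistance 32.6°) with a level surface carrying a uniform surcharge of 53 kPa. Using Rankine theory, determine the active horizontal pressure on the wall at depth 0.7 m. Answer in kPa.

20.2 kPa

K_a = (1 − sin φ)/(1 + sin φ) = 0.2997.
σ_v = γz + q = 20.4 × 0.7 + 53 = 67.28 kPa.
σ_h = K_a σ_v = 0.2997 × 67.28 = 20.17 kPa.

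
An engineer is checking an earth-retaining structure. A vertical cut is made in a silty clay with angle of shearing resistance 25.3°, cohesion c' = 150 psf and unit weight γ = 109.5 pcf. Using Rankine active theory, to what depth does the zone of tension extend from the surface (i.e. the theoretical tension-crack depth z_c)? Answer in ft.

K_a = tan²(45° − 25.3°/2) = 0.4012; √K_a = 0.6334.
The active pressure is zero where K_a γ z = 2c√K_a, so z_c = 2c/(γ√K_a) = 2×150/(109.5×0.6334) = 4.325 ft.

4.33 ft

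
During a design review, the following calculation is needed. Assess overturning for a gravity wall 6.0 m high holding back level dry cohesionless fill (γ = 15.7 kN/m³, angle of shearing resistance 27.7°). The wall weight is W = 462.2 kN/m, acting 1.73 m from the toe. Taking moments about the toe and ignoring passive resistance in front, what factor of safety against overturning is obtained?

K_a = tan²(45° − 27.7°/2) = 0.3653.
P_a = ½K_aγH² = 0.5×0.3653×15.7×6.0² = 103.2 kN/m, acting at H/3 = 2.000 m above the base.
Overturning moment M_o = P_a × H/3 = 103.2 × 2.000 = 206.5.
Resisting moment M_r = W × 1.73 = 462.2 × 1.73 = 799.6.
FS_overturning = M_r/M_o = 799.6/206.5 = 3.872.

3.87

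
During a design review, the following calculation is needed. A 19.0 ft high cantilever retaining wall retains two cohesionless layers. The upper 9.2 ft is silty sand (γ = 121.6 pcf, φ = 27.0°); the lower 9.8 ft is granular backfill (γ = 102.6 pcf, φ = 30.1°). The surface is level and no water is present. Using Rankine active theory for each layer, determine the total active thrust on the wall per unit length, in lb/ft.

K_a1 = tan²(45°−27.0°/2) = 0.3755; K_a2 = tan²(45°−30.1°/2) = 0.3320.
Layer 1: σ at base = K_a1 γ₁ h₁ = 420.1 psf; P₁ = ½×420.1×9.2 = 1932.
Layer 2: σ_v at top = γ₁h₁ = 1119; σ_h top = K_a2×1119 = 371.4; σ_h base = K_a2×(1119+102.6×9.8) = 705.2.
P₂ = ½(371.4+705.2)×9.8 = 5275. Total P_a = 1932+5275 = 7208 lb/ft.

7210 lb/ft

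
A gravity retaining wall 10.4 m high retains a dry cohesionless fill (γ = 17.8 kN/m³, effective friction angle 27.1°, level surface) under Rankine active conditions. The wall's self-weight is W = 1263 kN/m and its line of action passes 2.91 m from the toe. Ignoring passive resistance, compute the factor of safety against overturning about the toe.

2.94

K_a = tan²(45° − 27.1°/2) = 0.3741.
P_a = ½K_aγH² = 0.5×0.3741×17.8×10.4² = 360.1 kN/m, acting at H/3 = 3.467 m above the base.
Overturning moment M_o = P_a × H/3 = 360.1 × 3.467 = 1248.
Resisting moment M_r = W × 2.91 = 1263 × 2.91 = 3675.
FS_overturning = M_r/M_o = 3675/1248 = 2.944.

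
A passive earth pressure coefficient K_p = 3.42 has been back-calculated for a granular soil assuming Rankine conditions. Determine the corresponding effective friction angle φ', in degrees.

K_p = (1+sin φ)/(1−sin φ) ⇒ sin φ = (K_p − 1)/(K_p + 1) = 0.5475.
φ = arcsin(0.5475) = 33.20°.

33.2°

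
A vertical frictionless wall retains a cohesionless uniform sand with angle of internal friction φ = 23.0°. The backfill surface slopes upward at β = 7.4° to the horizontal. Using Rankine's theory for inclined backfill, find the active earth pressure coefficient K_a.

0.454

K_a = cos β · (cos β − √(cos²β − cos²φ)) / (cos β + √(cos²β − cos²φ)).
cos β = 0.9917, cos φ = 0.9205, √(cos²β − cos²φ) = 0.3689.
K_a = 0.9917 × (0.9917 − 0.3689)/(0.9917 + 0.3689) = 0.4539.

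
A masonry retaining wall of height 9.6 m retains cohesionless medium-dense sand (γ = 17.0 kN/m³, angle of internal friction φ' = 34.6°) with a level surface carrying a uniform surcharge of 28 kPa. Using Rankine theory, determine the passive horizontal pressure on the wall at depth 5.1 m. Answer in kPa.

K_p = (1 + sin φ)/(1 − sin φ) = 3.628.
σ_v = γz + q = 17.0 × 5.1 + 28 = 114.7 kPa.
σ_h = K_p σ_v = 3.628 × 114.7 = 416.1 kPa.

416 kPa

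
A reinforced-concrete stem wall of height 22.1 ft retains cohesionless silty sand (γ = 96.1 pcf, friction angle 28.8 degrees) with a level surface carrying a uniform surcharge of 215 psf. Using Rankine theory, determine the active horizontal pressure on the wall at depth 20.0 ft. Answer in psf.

K_a = (1 − sin φ)/(1 + sin φ) = 0.3498.
σ_v = γz + q = 96.1 × 20.0 + 215 = 2137 psf.
σ_h = K_a σ_v = 0.3498 × 2137 = 747.4 psf.

747 psf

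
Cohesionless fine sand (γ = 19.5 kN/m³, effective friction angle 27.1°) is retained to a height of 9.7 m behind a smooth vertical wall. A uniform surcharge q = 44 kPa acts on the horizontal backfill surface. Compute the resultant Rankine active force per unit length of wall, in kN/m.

503 kN/m

K_a = tan²(45° − φ/2) = 0.3741.
Soil triangle: ½ K_a γ H² = 0.5×0.3741×19.5×9.7² = 343.2 kN/m.
Surcharge rectangle: K_a q H = 0.3741×44×9.7 = 159.6 kN/m.
Total = 343.2 + 159.6 = 502.8 kN/m.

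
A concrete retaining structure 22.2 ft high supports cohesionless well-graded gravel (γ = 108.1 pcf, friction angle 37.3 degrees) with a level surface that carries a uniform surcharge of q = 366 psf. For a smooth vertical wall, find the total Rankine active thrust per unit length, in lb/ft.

8530 lb/ft

K_a = tan²(45° − φ/2) = 0.2453.
Soil triangle: ½ K_a γ H² = 0.5×0.2453×108.1×22.2² = 6535 lb/ft.
Surcharge rectangle: K_a q H = 0.2453×366×22.2 = 1993 lb/ft.
Total = 6535 + 1993 = 8529 lb/ft.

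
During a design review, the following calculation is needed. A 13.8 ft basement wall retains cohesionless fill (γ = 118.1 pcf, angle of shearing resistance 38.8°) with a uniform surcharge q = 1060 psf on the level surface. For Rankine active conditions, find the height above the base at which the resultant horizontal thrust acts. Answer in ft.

K_a = 0.2296.
Triangular part P₁ = ½K_aγH² = 2581 at H/3 = 4.600 ft; rectangular part P₂ = K_a q H = 3358 at H/2 = 6.900 ft.
ȳ = (P₁·4.600 + P₂·6.900)/(P₁+P₂) = 5.900 ft.

5.90 ft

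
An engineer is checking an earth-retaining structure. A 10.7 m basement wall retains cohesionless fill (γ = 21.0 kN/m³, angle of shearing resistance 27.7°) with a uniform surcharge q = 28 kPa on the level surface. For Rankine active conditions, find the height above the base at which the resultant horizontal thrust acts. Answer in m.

K_a = 0.3653.
Triangular part P₁ = ½K_aγH² = 439.2 at H/3 = 3.567 m; rectangular part P₂ = K_a q H = 109.5 at H/2 = 5.350 m.
ȳ = (P₁·3.567 + P₂·5.350)/(P₁+P₂) = 3.922 m.

3.92 m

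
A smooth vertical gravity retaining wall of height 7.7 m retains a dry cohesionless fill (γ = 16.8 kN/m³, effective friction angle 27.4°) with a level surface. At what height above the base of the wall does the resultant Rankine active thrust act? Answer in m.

2.57 m

K_a = 0.3697.
The pressure distribution is triangular, so the resultant acts at H/3 above the base = 7.7/3 = 2.567 m.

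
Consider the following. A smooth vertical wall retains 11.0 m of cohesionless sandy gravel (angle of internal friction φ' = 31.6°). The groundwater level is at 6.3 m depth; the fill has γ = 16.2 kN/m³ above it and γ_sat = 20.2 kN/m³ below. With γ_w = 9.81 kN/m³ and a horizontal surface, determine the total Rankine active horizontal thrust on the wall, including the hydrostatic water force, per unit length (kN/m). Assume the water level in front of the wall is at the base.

K_a = tan²(45° − φ/2) = 0.3123.
γ' = 20.2 − 9.81 = 10.39 kN/m³. Depth below WT = 4.7 m.
σ'_h at WT = K_a γ d_w = 31.88 kPa; at base = 31.88 + K_a γ' × 4.7 = 47.13 kPa.
P₁ (0–6.3 m) = ½×31.88×6.3 = 100.4. P₂ (6.3–11.0 m) = ½(31.88+47.13)×4.7 = 185.7.
P_w = ½ γ_w h₂² = 0.5×9.81×4.7² = 108.4. Total = 100.4+185.7+108.4 = 394.4 kN/m.

394 kN/m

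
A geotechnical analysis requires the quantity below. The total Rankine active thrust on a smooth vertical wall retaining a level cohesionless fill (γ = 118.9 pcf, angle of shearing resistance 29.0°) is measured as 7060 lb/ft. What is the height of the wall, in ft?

K_a = 0.3470. P_a = ½ K_a γ H² ⇒ H = √(2P_a/(K_a γ)).
H = √(2×7060/(0.3470×118.9)) = 18.50 ft.

18.5 ft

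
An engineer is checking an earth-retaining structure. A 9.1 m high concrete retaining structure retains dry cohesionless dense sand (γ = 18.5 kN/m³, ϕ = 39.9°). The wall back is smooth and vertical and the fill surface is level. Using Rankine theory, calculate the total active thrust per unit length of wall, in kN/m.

167 kN/m

K_a = tan²(45° − φ/2) = 0.2184.
P_a = ½ K_a γ H² = 0.5 × 0.2184 × 18.5 × 9.1² = 167.3 kN/m.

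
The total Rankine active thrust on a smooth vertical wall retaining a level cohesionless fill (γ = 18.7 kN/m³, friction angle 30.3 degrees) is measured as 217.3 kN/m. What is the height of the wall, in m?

8.40 m

K_a = 0.3293. P_a = ½ K_a γ H² ⇒ H = √(2P_a/(K_a γ)).
H = √(2×217.3/(0.3293×18.7)) = 8.401 m.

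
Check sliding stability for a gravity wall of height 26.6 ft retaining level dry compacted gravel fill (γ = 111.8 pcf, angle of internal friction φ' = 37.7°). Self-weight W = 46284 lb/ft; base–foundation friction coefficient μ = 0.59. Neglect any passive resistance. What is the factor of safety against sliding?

2.86

K_a = tan²(45° − 37.7°/2) = 0.2411.
P_a = ½K_aγH² = 0.5×0.2411×111.8×26.6² = 9535 lb/ft, acting at H/3 = 8.867 ft above the base.
FS_sliding = μW / P_a = 0.59×46284 / 9535 = 2.864.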